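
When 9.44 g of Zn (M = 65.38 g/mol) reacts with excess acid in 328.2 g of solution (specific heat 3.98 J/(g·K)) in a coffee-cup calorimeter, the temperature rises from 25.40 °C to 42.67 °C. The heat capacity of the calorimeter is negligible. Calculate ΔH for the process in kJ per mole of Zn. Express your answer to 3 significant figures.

|ΔT| = |42.67 − 25.40| = 17.27 °C
|q_surr| = (328.2 × 3.98) × 17.27 = 1306.236 × 17.27 = 22560 J
n(Zn) = 9.44 / 65.38 = 0.1444 mol
Temperature rose, so q_rxn = −|q_surr| = -22.56 kJ
ΔH = q_rxn / n = -156.2 kJ/mol

ΔH = -156 kJ/mol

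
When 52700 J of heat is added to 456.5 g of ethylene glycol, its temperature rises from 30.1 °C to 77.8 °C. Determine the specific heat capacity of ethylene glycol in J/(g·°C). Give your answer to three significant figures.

c = 2.42 J/(g·°C)

c = q / (m ΔT) = 52700 / (456.5 × 47.7)
c = 52700 / 21775.05 = 2.42 J/(g·°C)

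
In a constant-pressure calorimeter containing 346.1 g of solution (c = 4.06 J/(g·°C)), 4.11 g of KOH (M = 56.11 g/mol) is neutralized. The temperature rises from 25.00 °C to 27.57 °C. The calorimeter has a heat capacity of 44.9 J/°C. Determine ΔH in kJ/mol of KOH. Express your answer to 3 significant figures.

|ΔT| = |27.57 − 25.00| = 2.57 °C
|q_surr| = (346.1 × 4.06 + 44.9) × 2.57 = 1450.066 × 2.57 = 3727 J
n(KOH) = 4.11 / 56.11 = 0.07325 mol
Temperature rose, so q_rxn = −|q_surr| = -3.727 kJ
ΔH = q_rxn / n = -50.88 kJ/mol

ΔH = -50.9 kJ/mol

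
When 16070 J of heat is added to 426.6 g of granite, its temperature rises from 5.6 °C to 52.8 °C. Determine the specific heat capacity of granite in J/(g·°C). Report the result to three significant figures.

c = 0.798 J/(g·°C)

c = q / (m ΔT) = 16070 / (426.6 × 47.2)
c = 16070 / 20135.52 = 0.798 J/(g·°C)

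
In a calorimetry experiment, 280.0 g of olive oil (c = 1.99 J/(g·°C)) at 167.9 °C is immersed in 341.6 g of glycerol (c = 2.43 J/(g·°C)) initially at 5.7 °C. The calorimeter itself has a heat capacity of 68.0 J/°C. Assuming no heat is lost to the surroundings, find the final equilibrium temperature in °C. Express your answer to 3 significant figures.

Heat lost by olive oil = heat gained by glycerol + calorimeter.
(280.0)(1.99)(167.9 − T) = [(341.6)(2.43) + 68.0](T − 5.7)
557.2 (167.9 − T) = 898.088 (T − 5.7)
93554 − 557.2 T = 898.088 T − 5119.1
98673.1 = 1455.288 T
T = 67.80 °C

T_f = 67.8 °C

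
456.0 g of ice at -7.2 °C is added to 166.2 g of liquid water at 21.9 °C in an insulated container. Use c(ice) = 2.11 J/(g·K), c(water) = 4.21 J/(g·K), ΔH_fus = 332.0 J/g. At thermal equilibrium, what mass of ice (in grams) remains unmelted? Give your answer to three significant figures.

m_ice remaining = 431 g

Heat to warm all ice to 0 °C: 456.0×2.11×7.2 = 6927.6 J
Heat released by water cooling to 0 °C: 166.2×4.21×21.9 = 15323 J
15323 J < 6927.6 + 456.0×332.0 = 158319.6 J, so not all ice melts; final T = 0 °C.
Heat left for melting: 15323 − 6927.6 = 8395.4 J
Mass melted = 8395.4 / 332.0 = 25.29 g
Ice remaining = 456.0 − 25.29 = 430.71 g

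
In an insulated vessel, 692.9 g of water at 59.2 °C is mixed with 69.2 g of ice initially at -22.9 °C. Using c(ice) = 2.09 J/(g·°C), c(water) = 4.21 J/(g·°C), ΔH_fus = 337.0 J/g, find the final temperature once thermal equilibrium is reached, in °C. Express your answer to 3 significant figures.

Heat to bring ice to 0 °C and melt it: q₁ = 69.2×2.09×22.9 + 69.2×337.0 = 26632 J
Heat the water can supply cooling to 0 °C: 692.9×4.21×59.2 = 172693 J > q₁, so all ice melts.
Energy balance: 692.9×4.21×(59.2 − T) = 26632 + 69.2×4.21×(T − 0)
2917.109(59.2 − T) = 26632 + 291.332 T
172693 − 26632 = 3208.441 T
T = 146061 / 3208.441 = 45.52 °C

T_f = 45.5 °C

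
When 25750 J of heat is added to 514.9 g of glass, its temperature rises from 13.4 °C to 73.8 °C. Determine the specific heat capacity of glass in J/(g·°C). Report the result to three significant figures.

c = q / (m ΔT) = 25750 / (514.9 × 60.4)
c = 25750 / 31099.96 = 0.828 J/(g·°C)

c = 0.828 J/(g·°C)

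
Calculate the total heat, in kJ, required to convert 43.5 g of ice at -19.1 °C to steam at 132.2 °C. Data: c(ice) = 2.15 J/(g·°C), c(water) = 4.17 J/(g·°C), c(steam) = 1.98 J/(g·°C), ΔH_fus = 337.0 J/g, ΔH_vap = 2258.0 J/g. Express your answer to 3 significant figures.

q = 136 kJ

q1 (heat ice -19.1→0.0 °C): 43.5 × 2.15 × 19.1 = 1786 J
q2 (melt at 0 °C): 43.5 × 337.0 = 14660 J
q3 (heat water 0.0→100.0 °C): 43.5 × 4.17 × 100.0 = 18140 J
q4 (vaporize at 100 °C): 43.5 × 2258.0 = 98223 J
q5 (heat steam 100.0→132.2 °C): 43.5 × 1.98 × 32.2 = 2773 J
Total: 1786 + 14660 + 18140 + 98223 + 2773 = 135582 J = 136 kJ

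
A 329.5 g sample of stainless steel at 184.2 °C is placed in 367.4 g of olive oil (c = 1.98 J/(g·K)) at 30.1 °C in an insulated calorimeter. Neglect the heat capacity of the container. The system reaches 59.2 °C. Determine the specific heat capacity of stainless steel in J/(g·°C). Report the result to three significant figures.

c = 0.514 J/(g·°C)

q_gained = (367.4 × 1.98) × (59.2 − 30.1) = 21170 J
q_lost = 329.5 × c × (184.2 − 59.2) = 41187.5 c
Set equal: c = 21170 / 41187.5 = 0.514 J/(g·°C)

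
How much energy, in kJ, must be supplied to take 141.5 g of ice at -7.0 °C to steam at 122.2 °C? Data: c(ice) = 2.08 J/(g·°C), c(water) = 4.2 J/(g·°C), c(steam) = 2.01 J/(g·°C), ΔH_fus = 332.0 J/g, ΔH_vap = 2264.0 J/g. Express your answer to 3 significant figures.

q1 (heat ice -7.0→0.0 °C): 141.5 × 2.08 × 7.0 = 2060 J
q2 (melt at 0 °C): 141.5 × 332.0 = 46978 J
q3 (heat water 0.0→100.0 °C): 141.5 × 4.2 × 100.0 = 59430 J
q4 (vaporize at 100 °C): 141.5 × 2264.0 = 320356 J
q5 (heat steam 100.0→122.2 °C): 141.5 × 2.01 × 22.2 = 6314 J
Total: 2060 + 46978 + 59430 + 320356 + 6314 = 435138 J = 435 kJ

q = 435 kJ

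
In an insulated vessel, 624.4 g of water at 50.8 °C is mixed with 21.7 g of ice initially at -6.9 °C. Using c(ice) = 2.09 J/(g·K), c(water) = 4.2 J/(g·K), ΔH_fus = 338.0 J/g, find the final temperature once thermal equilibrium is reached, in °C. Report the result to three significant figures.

Heat to bring ice to 0 °C and melt it: q₁ = 21.7×2.09×6.9 + 21.7×338.0 = 7647.5 J
Heat the water can supply cooling to 0 °C: 624.4×4.2×50.8 = 133222 J > q₁, so all ice melts.
Energy balance: 624.4×4.2×(50.8 − T) = 7647.5 + 21.7×4.2×(T − 0)
2622.48(50.8 − T) = 7647.5 + 91.14 T
133222 − 7647.5 = 2713.62 T
T = 125574.5 / 2713.62 = 46.28 °C

T_f = 46.3 °C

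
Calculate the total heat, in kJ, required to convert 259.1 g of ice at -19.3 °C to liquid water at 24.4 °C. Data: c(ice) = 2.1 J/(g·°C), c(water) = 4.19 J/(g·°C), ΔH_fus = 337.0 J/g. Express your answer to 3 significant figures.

q = 124 kJ

q1 (heat ice -19.3→0.0 °C): 259.1 × 2.1 × 19.3 = 10501 J
q2 (melt at 0 °C): 259.1 × 337.0 = 87317 J
q3 (heat water 0.0→24.4 °C): 259.1 × 4.19 × 24.4 = 26489 J
Total: 10501 + 87317 + 26489 = 124307 J = 124 kJ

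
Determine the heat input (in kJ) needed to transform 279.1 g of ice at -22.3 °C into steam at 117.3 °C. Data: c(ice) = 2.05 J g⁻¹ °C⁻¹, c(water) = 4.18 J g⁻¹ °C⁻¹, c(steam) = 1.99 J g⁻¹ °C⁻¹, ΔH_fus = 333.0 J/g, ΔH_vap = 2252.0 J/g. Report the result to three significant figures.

q = 861 kJ

q1 (heat ice -22.3→0.0 °C): 279.1 × 2.05 × 22.3 = 12759 J
q2 (melt at 0 °C): 279.1 × 333.0 = 92940 J
q3 (heat water 0.0→100.0 °C): 279.1 × 4.18 × 100.0 = 116664 J
q4 (vaporize at 100 °C): 279.1 × 2252.0 = 628533 J
q5 (heat steam 100.0→117.3 °C): 279.1 × 1.99 × 17.3 = 9609 J
Total: 12759 + 92940 + 116664 + 628533 + 9609 = 860505 J = 861 kJ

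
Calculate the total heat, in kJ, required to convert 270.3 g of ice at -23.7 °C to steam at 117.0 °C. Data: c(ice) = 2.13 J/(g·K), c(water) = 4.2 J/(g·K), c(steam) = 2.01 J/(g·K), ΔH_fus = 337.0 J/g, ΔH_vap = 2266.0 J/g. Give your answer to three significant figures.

q = 840 kJ

q1 (heat ice -23.7→0.0 °C): 270.3 × 2.13 × 23.7 = 13645 J
q2 (melt at 0 °C): 270.3 × 337.0 = 91091 J
q3 (heat water 0.0→100.0 °C): 270.3 × 4.2 × 100.0 = 113526 J
q4 (vaporize at 100 °C): 270.3 × 2266.0 = 612500 J
q5 (heat steam 100.0→117.0 °C): 270.3 × 2.01 × 17.0 = 9236 J
Total: 13645 + 91091 + 113526 + 612500 + 9236 = 839998 J = 840 kJ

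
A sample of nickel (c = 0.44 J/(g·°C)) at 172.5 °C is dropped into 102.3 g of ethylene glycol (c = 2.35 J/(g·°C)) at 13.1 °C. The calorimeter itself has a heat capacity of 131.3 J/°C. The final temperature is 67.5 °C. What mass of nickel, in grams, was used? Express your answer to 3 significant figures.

m = 438 g

q_gained = (102.3 × 2.35 + 131.3) × (67.5 − 13.1) = 20220 J
q_lost = m × 0.44 × (172.5 − 67.5) = 46.2 m
m = 20220 / 46.2 = 438 g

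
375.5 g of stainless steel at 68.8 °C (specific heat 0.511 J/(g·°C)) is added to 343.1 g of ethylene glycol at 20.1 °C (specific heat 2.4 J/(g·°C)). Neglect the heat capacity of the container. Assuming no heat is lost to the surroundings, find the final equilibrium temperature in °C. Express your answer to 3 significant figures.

Heat lost by stainless steel = heat gained by ethylene glycol.
(375.5)(0.511)(68.8 − T) = (343.1)(2.4)(T − 20.1)
191.8805 (68.8 − T) = 823.44 (T − 20.1)
13201 − 191.8805 T = 823.44 T − 16551
29752 = 1015.3205 T
T = 29.30 °C

T_f = 29.3 °C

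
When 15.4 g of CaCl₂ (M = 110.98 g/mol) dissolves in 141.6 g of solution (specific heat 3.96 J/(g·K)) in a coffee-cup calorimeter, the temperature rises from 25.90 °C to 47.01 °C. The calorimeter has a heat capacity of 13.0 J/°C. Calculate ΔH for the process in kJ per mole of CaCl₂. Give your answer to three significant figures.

|ΔT| = |47.01 − 25.90| = 21.11 °C
|q_surr| = (141.6 × 3.96 + 13.0) × 21.11 = 573.736 × 21.11 = 12112 J
n(CaCl₂) = 15.4 / 110.98 = 0.13876 mol
Temperature rose, so q_rxn = −|q_surr| = -12.112 kJ
ΔH = q_rxn / n = -87.29 kJ/mol

ΔH = -87.3 kJ/mol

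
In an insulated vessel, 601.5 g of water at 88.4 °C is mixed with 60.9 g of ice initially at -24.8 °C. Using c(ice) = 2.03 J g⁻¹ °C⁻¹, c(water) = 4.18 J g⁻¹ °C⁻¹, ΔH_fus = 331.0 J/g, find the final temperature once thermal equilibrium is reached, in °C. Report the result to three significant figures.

Heat to bring ice to 0 °C and melt it: q₁ = 60.9×2.03×24.8 + 60.9×331.0 = 23224 J
Heat the water can supply cooling to 0 °C: 601.5×4.18×88.4 = 222261 J > q₁, so all ice melts.
Energy balance: 601.5×4.18×(88.4 − T) = 23224 + 60.9×4.18×(T − 0)
2514.27(88.4 − T) = 23224 + 254.562 T
222261 − 23224 = 2768.832 T
T = 199037 / 2768.832 = 71.88 °C

T_f = 71.9 °C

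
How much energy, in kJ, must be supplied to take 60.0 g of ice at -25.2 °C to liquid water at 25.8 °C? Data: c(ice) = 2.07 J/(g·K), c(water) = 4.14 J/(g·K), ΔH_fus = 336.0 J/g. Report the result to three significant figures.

q = 29.7 kJ

q1 (heat ice -25.2→0.0 °C): 60.0 × 2.07 × 25.2 = 3130 J
q2 (melt at 0 °C): 60.0 × 336.0 = 20160 J
q3 (heat water 0.0→25.8 °C): 60.0 × 4.14 × 25.8 = 6409 J
Total: 3130 + 20160 + 6409 = 29699 J = 29.7 kJ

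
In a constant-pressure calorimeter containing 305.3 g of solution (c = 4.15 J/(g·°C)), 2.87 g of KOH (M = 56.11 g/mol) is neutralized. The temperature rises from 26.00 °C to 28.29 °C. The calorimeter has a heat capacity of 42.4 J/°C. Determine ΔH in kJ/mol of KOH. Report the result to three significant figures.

|ΔT| = |28.29 − 26.00| = 2.29 °C
|q_surr| = (305.3 × 4.15 + 42.4) × 2.29 = 1309.395 × 2.29 = 2999 J
n(KOH) = 2.87 / 56.11 = 0.05115 mol
Temperature rose, so q_rxn = −|q_surr| = -2.999 kJ
ΔH = q_rxn / n = -58.63 kJ/mol

ΔH = -58.6 kJ/mol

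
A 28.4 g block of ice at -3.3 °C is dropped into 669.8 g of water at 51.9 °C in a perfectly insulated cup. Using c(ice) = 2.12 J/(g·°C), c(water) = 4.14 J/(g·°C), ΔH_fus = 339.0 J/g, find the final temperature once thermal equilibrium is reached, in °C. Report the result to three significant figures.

Heat to bring ice to 0 °C and melt it: q₁ = 28.4×2.12×3.3 + 28.4×339.0 = 9826.3 J
Heat the water can supply cooling to 0 °C: 669.8×4.14×51.9 = 143917 J > q₁, so all ice melts.
Energy balance: 669.8×4.14×(51.9 − T) = 9826.3 + 28.4×4.14×(T − 0)
2772.972(51.9 − T) = 9826.3 + 117.576 T
143917 − 9826.3 = 2890.548 T
T = 134090.7 / 2890.548 = 46.39 °C

T_f = 46.4 °C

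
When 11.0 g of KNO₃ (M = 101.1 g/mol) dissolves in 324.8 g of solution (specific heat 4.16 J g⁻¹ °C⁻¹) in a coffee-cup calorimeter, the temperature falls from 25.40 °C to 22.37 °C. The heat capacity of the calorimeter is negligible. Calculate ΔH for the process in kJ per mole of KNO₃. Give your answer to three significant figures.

|ΔT| = |22.37 − 25.40| = 3.03 °C
|q_surr| = (324.8 × 4.16) × 3.03 = 1351.168 × 3.03 = 4094 J
n(KNO₃) = 11.0 / 101.1 = 0.1088 mol
Temperature fell, so q_rxn = +|q_surr| = 4.094 kJ
ΔH = q_rxn / n = 37.63 kJ/mol

ΔH = 37.6 kJ/mol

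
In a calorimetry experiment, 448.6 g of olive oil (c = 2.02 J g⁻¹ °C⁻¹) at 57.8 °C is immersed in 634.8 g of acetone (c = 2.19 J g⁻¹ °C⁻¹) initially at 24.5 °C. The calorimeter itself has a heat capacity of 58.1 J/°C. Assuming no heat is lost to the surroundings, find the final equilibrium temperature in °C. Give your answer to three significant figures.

Heat lost by olive oil = heat gained by acetone + calorimeter.
(448.6)(2.02)(57.8 − T) = [(634.8)(2.19) + 58.1](T − 24.5)
906.172 (57.8 − T) = 1448.312 (T − 24.5)
52377 − 906.172 T = 1448.312 T − 35484
87861 = 2354.484 T
T = 37.32 °C

T_f = 37.3 °C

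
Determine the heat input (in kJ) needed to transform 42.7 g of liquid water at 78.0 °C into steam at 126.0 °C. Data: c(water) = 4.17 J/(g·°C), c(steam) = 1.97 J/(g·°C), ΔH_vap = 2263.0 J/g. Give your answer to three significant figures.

q1 (heat water 78.0→100.0 °C): 42.7 × 4.17 × 22.0 = 3917 J
q2 (vaporize at 100 °C): 42.7 × 2263.0 = 96630 J
q3 (heat steam 100.0→126.0 °C): 42.7 × 1.97 × 26.0 = 2187 J
Total: 3917 + 96630 + 2187 = 102734 J = 103 kJ

q = 103 kJ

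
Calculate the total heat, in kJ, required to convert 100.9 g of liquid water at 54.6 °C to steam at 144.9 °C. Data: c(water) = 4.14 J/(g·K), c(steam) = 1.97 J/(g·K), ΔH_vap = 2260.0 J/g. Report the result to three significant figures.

q1 (heat water 54.6→100.0 °C): 100.9 × 4.14 × 45.4 = 18965 J
q2 (vaporize at 100 °C): 100.9 × 2260.0 = 228034 J
q3 (heat steam 100.0→144.9 °C): 100.9 × 1.97 × 44.9 = 8925 J
Total: 18965 + 228034 + 8925 = 255924 J = 256 kJ

q = 256 kJ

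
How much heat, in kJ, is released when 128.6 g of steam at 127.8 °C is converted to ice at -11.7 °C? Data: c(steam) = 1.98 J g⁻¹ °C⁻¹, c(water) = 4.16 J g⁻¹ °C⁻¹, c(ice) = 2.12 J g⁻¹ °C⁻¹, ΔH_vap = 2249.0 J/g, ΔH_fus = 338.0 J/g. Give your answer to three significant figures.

q = 396 kJ

q1 (cool steam 127.8→100 °C): 128.6 × 1.98 × 27.8 = 7079 J
q2 (condense at 100 °C): 128.6 × 2249.0 = 289221 J
q3 (cool water 100→0 °C): 128.6 × 4.16 × 100.0 = 53498 J
q4 (freeze at 0 °C): 128.6 × 338.0 = 43467 J
q5 (cool ice 0→-11.7 °C): 128.6 × 2.12 × 11.7 = 3190 J
Total: 7079 + 289221 + 53498 + 43467 + 3190 = 396455 J = 396 kJ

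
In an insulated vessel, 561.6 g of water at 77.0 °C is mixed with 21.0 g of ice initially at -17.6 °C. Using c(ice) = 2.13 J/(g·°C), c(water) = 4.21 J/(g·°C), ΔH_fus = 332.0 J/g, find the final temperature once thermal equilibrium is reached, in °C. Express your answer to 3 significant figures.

T_f = 71.1 °C

Heat to bring ice to 0 °C and melt it: q₁ = 21.0×2.13×17.6 + 21.0×332.0 = 7759.2 J
Heat the water can supply cooling to 0 °C: 561.6×4.21×77.0 = 182054 J > q₁, so all ice melts.
Energy balance: 561.6×4.21×(77.0 − T) = 7759.2 + 21.0×4.21×(T − 0)
2364.336(77.0 − T) = 7759.2 + 88.41 T
182054 − 7759.2 = 2452.746 T
T = 174294.8 / 2452.746 = 71.06 °C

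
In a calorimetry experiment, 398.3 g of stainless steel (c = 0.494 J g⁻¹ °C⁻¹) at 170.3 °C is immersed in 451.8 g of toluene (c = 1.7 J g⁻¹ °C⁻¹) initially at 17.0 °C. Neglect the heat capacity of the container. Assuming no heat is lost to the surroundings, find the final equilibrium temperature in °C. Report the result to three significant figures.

Heat lost by stainless steel = heat gained by toluene.
(398.3)(0.494)(170.3 − T) = (451.8)(1.7)(T − 17.0)
196.7602 (170.3 − T) = 768.06 (T − 17.0)
33508 − 196.7602 T = 768.06 T − 13057
46565 = 964.8202 T
T = 48.26 °C

T_f = 48.3 °C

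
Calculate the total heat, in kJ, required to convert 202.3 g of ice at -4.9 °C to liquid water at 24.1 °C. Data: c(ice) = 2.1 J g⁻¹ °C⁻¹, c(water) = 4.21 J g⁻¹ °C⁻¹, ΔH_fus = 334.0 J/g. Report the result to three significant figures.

q1 (heat ice -4.9→0.0 °C): 202.3 × 2.1 × 4.9 = 2082 J
q2 (melt at 0 °C): 202.3 × 334.0 = 67568 J
q3 (heat water 0.0→24.1 °C): 202.3 × 4.21 × 24.1 = 20526 J
Total: 2082 + 67568 + 20526 = 90176 J = 90.2 kJ

q = 90.2 kJ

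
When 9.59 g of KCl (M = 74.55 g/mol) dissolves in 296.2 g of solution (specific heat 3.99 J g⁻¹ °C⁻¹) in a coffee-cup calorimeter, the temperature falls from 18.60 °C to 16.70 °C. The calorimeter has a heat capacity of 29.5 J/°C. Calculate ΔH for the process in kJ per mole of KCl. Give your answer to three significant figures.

|ΔT| = |16.70 − 18.60| = 1.90 °C
|q_surr| = (296.2 × 3.99 + 29.5) × 1.90 = 1211.338 × 1.90 = 2302 J
n(KCl) = 9.59 / 74.55 = 0.1286 mol
Temperature fell, so q_rxn = +|q_surr| = 2.302 kJ
ΔH = q_rxn / n = 17.90 kJ/mol

ΔH = 17.9 kJ/mol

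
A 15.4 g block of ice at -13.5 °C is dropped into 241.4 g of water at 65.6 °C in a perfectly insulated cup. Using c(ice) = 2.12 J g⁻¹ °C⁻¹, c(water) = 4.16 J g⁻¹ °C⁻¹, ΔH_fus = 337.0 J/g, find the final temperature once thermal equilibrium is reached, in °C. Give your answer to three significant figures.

T_f = 56.4 °C

Heat to bring ice to 0 °C and melt it: q₁ = 15.4×2.12×13.5 + 15.4×337.0 = 5630.5 J
Heat the water can supply cooling to 0 °C: 241.4×4.16×65.6 = 65877.1 J > q₁, so all ice melts.
Energy balance: 241.4×4.16×(65.6 − T) = 5630.5 + 15.4×4.16×(T − 0)
1004.224(65.6 − T) = 5630.5 + 64.064 T
65877.1 − 5630.5 = 1068.288 T
T = 60246.6 / 1068.288 = 56.40 °C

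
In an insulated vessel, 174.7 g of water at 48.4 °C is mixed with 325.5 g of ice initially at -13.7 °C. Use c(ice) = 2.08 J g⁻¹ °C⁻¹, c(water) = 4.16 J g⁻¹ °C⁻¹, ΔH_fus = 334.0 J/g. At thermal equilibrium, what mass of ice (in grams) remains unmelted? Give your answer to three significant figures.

m_ice remaining = 248 g

Heat to warm all ice to 0 °C: 325.5×2.08×13.7 = 9275.4 J
Heat released by water cooling to 0 °C: 174.7×4.16×48.4 = 35175 J
35175 J < 9275.4 + 325.5×334.0 = 117992.4 J, so not all ice melts; final T = 0 °C.
Heat left for melting: 35175 − 9275.4 = 25899.6 J
Mass melted = 25899.6 / 334.0 = 77.54 g
Ice remaining = 325.5 − 77.54 = 247.96 g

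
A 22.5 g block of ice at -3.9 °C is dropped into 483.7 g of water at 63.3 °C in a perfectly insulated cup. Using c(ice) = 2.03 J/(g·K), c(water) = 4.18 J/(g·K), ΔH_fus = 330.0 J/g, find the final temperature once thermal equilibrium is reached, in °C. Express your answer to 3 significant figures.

Heat to bring ice to 0 °C and melt it: q₁ = 22.5×2.03×3.9 + 22.5×330.0 = 7603.1 J
Heat the water can supply cooling to 0 °C: 483.7×4.18×63.3 = 127984 J > q₁, so all ice melts.
Energy balance: 483.7×4.18×(63.3 − T) = 7603.1 + 22.5×4.18×(T − 0)
2021.866(63.3 − T) = 7603.1 + 94.05 T
127984 − 7603.1 = 2115.916 T
T = 120380.9 / 2115.916 = 56.89 °C

T_f = 56.9 °C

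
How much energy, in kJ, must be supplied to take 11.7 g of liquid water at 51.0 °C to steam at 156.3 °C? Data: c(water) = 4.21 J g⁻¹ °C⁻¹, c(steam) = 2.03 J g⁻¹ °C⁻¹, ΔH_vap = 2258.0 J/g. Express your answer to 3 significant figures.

q1 (heat water 51.0→100.0 °C): 11.7 × 4.21 × 49.0 = 2414 J
q2 (vaporize at 100 °C): 11.7 × 2258.0 = 26419 J
q3 (heat steam 100.0→156.3 °C): 11.7 × 2.03 × 56.3 = 1337 J
Total: 2414 + 26419 + 1337 = 30170 J = 30.2 kJ

q = 30.2 kJ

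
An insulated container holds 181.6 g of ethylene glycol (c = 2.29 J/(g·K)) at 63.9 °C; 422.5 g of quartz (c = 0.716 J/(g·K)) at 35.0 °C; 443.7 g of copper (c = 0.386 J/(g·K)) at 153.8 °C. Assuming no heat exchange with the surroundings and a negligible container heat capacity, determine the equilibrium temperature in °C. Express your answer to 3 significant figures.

Σ mᵢcᵢ(T − Tᵢ) = 0  ⇒  T = Σ mᵢcᵢTᵢ / Σ mᵢcᵢ
Σ mᵢcᵢ = 181.6×2.29 + 422.5×0.716 + 443.7×0.386 = 889.6422
Σ mᵢcᵢTᵢ = 415.864×63.9 + 302.51×35.0 + 171.2682×153.8 = 63503
T = 63503 / 889.6422 = 71.38 °C

T_f = 71.4 °C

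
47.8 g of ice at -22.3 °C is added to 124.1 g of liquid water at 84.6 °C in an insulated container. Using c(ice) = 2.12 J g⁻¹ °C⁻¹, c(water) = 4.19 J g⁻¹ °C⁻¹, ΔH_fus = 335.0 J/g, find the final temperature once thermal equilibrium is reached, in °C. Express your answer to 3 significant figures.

Heat to bring ice to 0 °C and melt it: q₁ = 47.8×2.12×22.3 + 47.8×335.0 = 18273 J
Heat the water can supply cooling to 0 °C: 124.1×4.19×84.6 = 43990.2 J > q₁, so all ice melts.
Energy balance: 124.1×4.19×(84.6 − T) = 18273 + 47.8×4.19×(T − 0)
519.979(84.6 − T) = 18273 + 200.282 T
43990.2 − 18273 = 720.261 T
T = 25717.2 / 720.261 = 35.71 °C

T_f = 35.7 °C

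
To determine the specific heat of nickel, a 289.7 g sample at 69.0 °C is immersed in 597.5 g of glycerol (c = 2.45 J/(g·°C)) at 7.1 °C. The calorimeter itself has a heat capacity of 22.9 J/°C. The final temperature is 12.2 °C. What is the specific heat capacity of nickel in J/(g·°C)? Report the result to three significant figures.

c = 0.461 J/(g·°C)

q_gained = (597.5 × 2.45 + 22.9) × (12.2 − 7.1) = 7583 J
q_lost = 289.7 × c × (69.0 − 12.2) = 16454.96 c
Set equal: c = 7583 / 16454.96 = 0.461 J/(g·°C)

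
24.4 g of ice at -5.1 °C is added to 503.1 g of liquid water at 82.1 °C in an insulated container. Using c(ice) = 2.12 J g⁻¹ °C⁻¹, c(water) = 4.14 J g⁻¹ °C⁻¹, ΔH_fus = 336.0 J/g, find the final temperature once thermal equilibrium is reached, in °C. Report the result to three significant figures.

Heat to bring ice to 0 °C and melt it: q₁ = 24.4×2.12×5.1 + 24.4×336.0 = 8462.2 J
Heat the water can supply cooling to 0 °C: 503.1×4.14×82.1 = 171001 J > q₁, so all ice melts.
Energy balance: 503.1×4.14×(82.1 − T) = 8462.2 + 24.4×4.14×(T − 0)
2082.834(82.1 − T) = 8462.2 + 101.016 T
171001 − 8462.2 = 2183.850 T
T = 162538.8 / 2183.850 = 74.43 °C

T_f = 74.4 °C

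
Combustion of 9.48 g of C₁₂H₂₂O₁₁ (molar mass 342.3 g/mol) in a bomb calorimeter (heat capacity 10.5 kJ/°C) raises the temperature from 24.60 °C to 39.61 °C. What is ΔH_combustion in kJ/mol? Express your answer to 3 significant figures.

ΔH = -5690 kJ/mol

ΔT = 39.61 − 24.60 = 15.01 °C
q_cal = C_cal × ΔT = 10.5 × 15.01 = 157.605 kJ
n = 9.48 / 342.3 = 0.02770 mol
q_rxn = −q_cal = -157.605 kJ
ΔH = -157.605 / 0.02770 = -5690 kJ/mol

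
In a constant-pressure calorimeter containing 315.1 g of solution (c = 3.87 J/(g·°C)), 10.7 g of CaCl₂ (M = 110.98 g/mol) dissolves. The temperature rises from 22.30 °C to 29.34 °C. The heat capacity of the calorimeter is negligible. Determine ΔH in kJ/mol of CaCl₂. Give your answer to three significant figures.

ΔH = -89.0 kJ/mol

|ΔT| = |29.34 − 22.30| = 7.04 °C
|q_surr| = (315.1 × 3.87) × 7.04 = 1219.437 × 7.04 = 8585 J
n(CaCl₂) = 10.7 / 110.98 = 0.09641 mol
Temperature rose, so q_rxn = −|q_surr| = -8.585 kJ
ΔH = q_rxn / n = -89.047 kJ/mol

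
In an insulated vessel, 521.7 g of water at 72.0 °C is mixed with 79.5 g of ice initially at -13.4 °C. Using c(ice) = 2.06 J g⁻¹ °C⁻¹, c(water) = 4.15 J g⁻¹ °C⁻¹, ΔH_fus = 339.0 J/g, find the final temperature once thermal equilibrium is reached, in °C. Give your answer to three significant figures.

Heat to bring ice to 0 °C and melt it: q₁ = 79.5×2.06×13.4 + 79.5×339.0 = 29145 J
Heat the water can supply cooling to 0 °C: 521.7×4.15×72.0 = 155884 J > q₁, so all ice melts.
Energy balance: 521.7×4.15×(72.0 − T) = 29145 + 79.5×4.15×(T − 0)
2165.055(72.0 − T) = 29145 + 329.925 T
155884 − 29145 = 2494.980 T
T = 126739 / 2494.980 = 50.80 °C

T_f = 50.8 °C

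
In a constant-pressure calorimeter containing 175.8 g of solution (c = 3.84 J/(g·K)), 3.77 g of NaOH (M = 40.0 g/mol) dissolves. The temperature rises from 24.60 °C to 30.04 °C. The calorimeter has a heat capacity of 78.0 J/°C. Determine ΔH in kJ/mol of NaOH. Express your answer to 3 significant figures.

|ΔT| = |30.04 − 24.60| = 5.44 °C
|q_surr| = (175.8 × 3.84 + 78.0) × 5.44 = 753.072 × 5.44 = 4097 J
n(NaOH) = 3.77 / 40.0 = 0.09425 mol
Temperature rose, so q_rxn = −|q_surr| = -4.097 kJ
ΔH = q_rxn / n = -43.47 kJ/mol

ΔH = -43.5 kJ/mol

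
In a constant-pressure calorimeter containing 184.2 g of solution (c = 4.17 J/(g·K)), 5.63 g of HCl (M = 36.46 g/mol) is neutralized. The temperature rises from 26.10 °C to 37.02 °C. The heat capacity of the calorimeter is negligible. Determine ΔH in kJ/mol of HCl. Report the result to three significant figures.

ΔH = -54.3 kJ/mol

|ΔT| = |37.02 − 26.10| = 10.92 °C
|q_surr| = (184.2 × 4.17) × 10.92 = 768.114 × 10.92 = 8388 J
n(HCl) = 5.63 / 36.46 = 0.1544 mol
Temperature rose, so q_rxn = −|q_surr| = -8.388 kJ
ΔH = q_rxn / n = -54.33 kJ/mol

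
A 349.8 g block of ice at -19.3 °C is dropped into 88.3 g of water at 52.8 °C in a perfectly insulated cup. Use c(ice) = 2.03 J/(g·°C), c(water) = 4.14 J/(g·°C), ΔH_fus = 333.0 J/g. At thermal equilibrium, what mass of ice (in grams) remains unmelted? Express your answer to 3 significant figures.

m_ice remaining = 333 g

Heat to warm all ice to 0 °C: 349.8×2.03×19.3 = 13705 J
Heat released by water cooling to 0 °C: 88.3×4.14×52.8 = 19302 J
19302 J < 13705 + 349.8×333.0 = 130188.4 J, so not all ice melts; final T = 0 °C.
Heat left for melting: 19302 − 13705 = 5597 J
Mass melted = 5597 / 333.0 = 16.81 g
Ice remaining = 349.8 − 16.81 = 332.99 g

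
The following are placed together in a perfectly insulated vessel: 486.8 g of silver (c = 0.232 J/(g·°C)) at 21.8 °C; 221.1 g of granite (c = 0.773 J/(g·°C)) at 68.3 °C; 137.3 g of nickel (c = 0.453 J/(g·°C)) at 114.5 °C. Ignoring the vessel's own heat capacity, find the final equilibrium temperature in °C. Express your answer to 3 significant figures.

Σ mᵢcᵢ(T − Tᵢ) = 0  ⇒  T = Σ mᵢcᵢTᵢ / Σ mᵢcᵢ
Σ mᵢcᵢ = 486.8×0.232 + 221.1×0.773 + 137.3×0.453 = 346.0448
Σ mᵢcᵢTᵢ = 112.9376×21.8 + 170.9103×68.3 + 62.1969×114.5 = 21257
T = 21257 / 346.0448 = 61.43 °C

T_f = 61.4 °C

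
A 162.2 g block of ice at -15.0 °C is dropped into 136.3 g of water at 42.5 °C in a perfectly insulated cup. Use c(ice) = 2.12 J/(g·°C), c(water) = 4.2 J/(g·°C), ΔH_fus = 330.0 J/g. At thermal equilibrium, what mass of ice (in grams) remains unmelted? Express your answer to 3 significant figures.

Heat to warm all ice to 0 °C: 162.2×2.12×15.0 = 5158.0 J
Heat released by water cooling to 0 °C: 136.3×4.2×42.5 = 24330 J
24330 J < 5158.0 + 162.2×330.0 = 58684.0 J, so not all ice melts; final T = 0 °C.
Heat left for melting: 24330 − 5158.0 = 19172.0 J
Mass melted = 19172.0 / 330.0 = 58.10 g
Ice remaining = 162.2 − 58.10 = 104.10 g

m_ice remaining = 104 g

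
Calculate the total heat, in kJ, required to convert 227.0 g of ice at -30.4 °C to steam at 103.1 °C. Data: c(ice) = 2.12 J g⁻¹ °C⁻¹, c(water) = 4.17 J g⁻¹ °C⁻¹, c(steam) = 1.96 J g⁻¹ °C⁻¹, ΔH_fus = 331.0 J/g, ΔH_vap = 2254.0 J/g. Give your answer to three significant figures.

q = 697 kJ

q1 (heat ice -30.4→0.0 °C): 227.0 × 2.12 × 30.4 = 14630 J
q2 (melt at 0 °C): 227.0 × 331.0 = 75137 J
q3 (heat water 0.0→100.0 °C): 227.0 × 4.17 × 100.0 = 94659 J
q4 (vaporize at 100 °C): 227.0 × 2254.0 = 511658 J
q5 (heat steam 100.0→103.1 °C): 227.0 × 1.96 × 3.1 = 1379 J
Total: 14630 + 75137 + 94659 + 511658 + 1379 = 697463 J = 697 kJ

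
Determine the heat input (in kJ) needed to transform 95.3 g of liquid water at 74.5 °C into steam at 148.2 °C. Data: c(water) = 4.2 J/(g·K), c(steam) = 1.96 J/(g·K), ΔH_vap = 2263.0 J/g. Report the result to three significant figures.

q1 (heat water 74.5→100.0 °C): 95.3 × 4.2 × 25.5 = 10207 J
q2 (vaporize at 100 °C): 95.3 × 2263.0 = 215664 J
q3 (heat steam 100.0→148.2 °C): 95.3 × 1.96 × 48.2 = 9003 J
Total: 10207 + 215664 + 9003 = 234874 J = 235 kJ

q = 235 kJ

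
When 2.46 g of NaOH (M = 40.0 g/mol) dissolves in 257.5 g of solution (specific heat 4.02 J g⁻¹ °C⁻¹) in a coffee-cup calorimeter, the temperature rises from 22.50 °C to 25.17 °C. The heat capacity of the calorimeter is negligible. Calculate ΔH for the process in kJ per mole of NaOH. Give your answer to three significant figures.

|ΔT| = |25.17 − 22.50| = 2.67 °C
|q_surr| = (257.5 × 4.02) × 2.67 = 1035.15 × 2.67 = 2764 J
n(NaOH) = 2.46 / 40.0 = 0.06150 mol
Temperature rose, so q_rxn = −|q_surr| = -2.764 kJ
ΔH = q_rxn / n = -44.94 kJ/mol

ΔH = -44.9 kJ/mol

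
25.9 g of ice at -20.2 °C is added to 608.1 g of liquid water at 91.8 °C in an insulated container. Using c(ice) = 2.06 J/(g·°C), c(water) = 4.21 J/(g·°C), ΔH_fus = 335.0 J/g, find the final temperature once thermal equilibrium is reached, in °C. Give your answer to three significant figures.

T_f = 84.4 °C

Heat to bring ice to 0 °C and melt it: q₁ = 25.9×2.06×20.2 + 25.9×335.0 = 9754.3 J
Heat the water can supply cooling to 0 °C: 608.1×4.21×91.8 = 235017 J > q₁, so all ice melts.
Energy balance: 608.1×4.21×(91.8 − T) = 9754.3 + 25.9×4.21×(T − 0)
2560.101(91.8 − T) = 9754.3 + 109.039 T
235017 − 9754.3 = 2669.140 T
T = 225262.7 / 2669.140 = 84.40 °C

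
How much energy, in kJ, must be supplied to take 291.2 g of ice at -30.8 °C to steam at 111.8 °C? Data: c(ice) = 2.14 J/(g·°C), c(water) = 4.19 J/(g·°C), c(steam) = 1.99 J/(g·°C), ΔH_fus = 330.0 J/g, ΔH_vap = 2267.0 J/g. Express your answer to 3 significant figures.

q = 904 kJ

q1 (heat ice -30.8→0.0 °C): 291.2 × 2.14 × 30.8 = 19194 J
q2 (melt at 0 °C): 291.2 × 330.0 = 96096 J
q3 (heat water 0.0→100.0 °C): 291.2 × 4.19 × 100.0 = 122013 J
q4 (vaporize at 100 °C): 291.2 × 2267.0 = 660150 J
q5 (heat steam 100.0→111.8 °C): 291.2 × 1.99 × 11.8 = 6838 J
Total: 19194 + 96096 + 122013 + 660150 + 6838 = 904291 J = 904 kJ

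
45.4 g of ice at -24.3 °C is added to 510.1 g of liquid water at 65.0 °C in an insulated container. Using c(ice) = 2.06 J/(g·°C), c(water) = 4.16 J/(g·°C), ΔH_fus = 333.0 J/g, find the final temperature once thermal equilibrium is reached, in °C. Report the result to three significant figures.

T_f = 52.2 °C

Heat to bring ice to 0 °C and melt it: q₁ = 45.4×2.06×24.3 + 45.4×333.0 = 17391 J
Heat the water can supply cooling to 0 °C: 510.1×4.16×65.0 = 137931 J > q₁, so all ice melts.
Energy balance: 510.1×4.16×(65.0 − T) = 17391 + 45.4×4.16×(T − 0)
2122.016(65.0 − T) = 17391 + 188.864 T
137931 − 17391 = 2310.880 T
T = 120540 / 2310.880 = 52.16 °C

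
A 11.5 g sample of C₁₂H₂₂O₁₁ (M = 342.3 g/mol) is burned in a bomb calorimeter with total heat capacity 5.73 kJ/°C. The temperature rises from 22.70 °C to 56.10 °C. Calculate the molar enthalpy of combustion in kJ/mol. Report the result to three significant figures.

ΔH = -5700 kJ/mol

ΔT = 56.10 − 22.70 = 33.40 °C
q_cal = C_cal × ΔT = 5.73 × 33.40 = 191.382 kJ
n = 11.5 / 342.3 = 0.03360 mol
q_rxn = −q_cal = -191.382 kJ
ΔH = -191.382 / 0.03360 = -5696 kJ/mol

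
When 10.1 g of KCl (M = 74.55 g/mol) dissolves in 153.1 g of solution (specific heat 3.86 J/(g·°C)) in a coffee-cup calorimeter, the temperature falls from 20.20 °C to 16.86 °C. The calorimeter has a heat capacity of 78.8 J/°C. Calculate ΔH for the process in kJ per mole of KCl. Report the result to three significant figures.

|ΔT| = |16.86 − 20.20| = 3.34 °C
|q_surr| = (153.1 × 3.86 + 78.8) × 3.34 = 669.766 × 3.34 = 2237 J
n(KCl) = 10.1 / 74.55 = 0.1355 mol
Temperature fell, so q_rxn = +|q_surr| = 2.237 kJ
ΔH = q_rxn / n = 16.51 kJ/mol

ΔH = 16.5 kJ/mol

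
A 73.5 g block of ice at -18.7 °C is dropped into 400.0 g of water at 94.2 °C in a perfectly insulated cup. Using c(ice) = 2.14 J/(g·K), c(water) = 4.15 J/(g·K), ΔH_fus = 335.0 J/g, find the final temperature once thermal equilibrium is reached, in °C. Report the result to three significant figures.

Heat to bring ice to 0 °C and melt it: q₁ = 73.5×2.14×18.7 + 73.5×335.0 = 27564 J
Heat the water can supply cooling to 0 °C: 400.0×4.15×94.2 = 156372 J > q₁, so all ice melts.
Energy balance: 400.0×4.15×(94.2 − T) = 27564 + 73.5×4.15×(T − 0)
1660(94.2 − T) = 27564 + 305.025 T
156372 − 27564 = 1965.025 T
T = 128808 / 1965.025 = 65.55 °C

T_f = 65.6 °C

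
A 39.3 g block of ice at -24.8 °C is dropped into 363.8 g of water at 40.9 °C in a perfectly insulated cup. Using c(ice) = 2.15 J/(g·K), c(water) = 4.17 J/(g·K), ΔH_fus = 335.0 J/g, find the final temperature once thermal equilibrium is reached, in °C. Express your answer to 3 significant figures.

Heat to bring ice to 0 °C and melt it: q₁ = 39.3×2.15×24.8 + 39.3×335.0 = 15261 J
Heat the water can supply cooling to 0 °C: 363.8×4.17×40.9 = 62047.2 J > q₁, so all ice melts.
Energy balance: 363.8×4.17×(40.9 − T) = 15261 + 39.3×4.17×(T − 0)
1517.046(40.9 − T) = 15261 + 163.881 T
62047.2 − 15261 = 1680.927 T
T = 46786.2 / 1680.927 = 27.83 °C

T_f = 27.8 °C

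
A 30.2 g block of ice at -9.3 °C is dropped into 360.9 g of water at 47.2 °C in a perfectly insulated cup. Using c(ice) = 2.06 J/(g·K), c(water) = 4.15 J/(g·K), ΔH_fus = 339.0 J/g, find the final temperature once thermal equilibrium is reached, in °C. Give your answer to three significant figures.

T_f = 36.9 °C

Heat to bring ice to 0 °C and melt it: q₁ = 30.2×2.06×9.3 + 30.2×339.0 = 10816 J
Heat the water can supply cooling to 0 °C: 360.9×4.15×47.2 = 70693.1 J > q₁, so all ice melts.
Energy balance: 360.9×4.15×(47.2 − T) = 10816 + 30.2×4.15×(T − 0)
1497.735(47.2 − T) = 10816 + 125.33 T
70693.1 − 10816 = 1623.065 T
T = 59877.1 / 1623.065 = 36.89 °C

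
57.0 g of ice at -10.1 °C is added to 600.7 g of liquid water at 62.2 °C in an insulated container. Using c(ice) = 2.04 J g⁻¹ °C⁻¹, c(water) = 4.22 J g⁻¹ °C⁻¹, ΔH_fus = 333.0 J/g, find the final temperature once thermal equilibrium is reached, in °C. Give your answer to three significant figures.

T_f = 49.5 °C

Heat to bring ice to 0 °C and melt it: q₁ = 57.0×2.04×10.1 + 57.0×333.0 = 20155 J
Heat the water can supply cooling to 0 °C: 600.7×4.22×62.2 = 157674 J > q₁, so all ice melts.
Energy balance: 600.7×4.22×(62.2 − T) = 20155 + 57.0×4.22×(T − 0)
2534.954(62.2 − T) = 20155 + 240.54 T
157674 − 20155 = 2775.494 T
T = 137519 / 2775.494 = 49.548 °C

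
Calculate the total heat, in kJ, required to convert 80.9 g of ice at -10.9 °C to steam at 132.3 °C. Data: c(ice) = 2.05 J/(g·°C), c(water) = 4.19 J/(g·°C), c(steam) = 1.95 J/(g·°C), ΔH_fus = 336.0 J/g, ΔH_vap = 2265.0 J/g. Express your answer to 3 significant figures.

q1 (heat ice -10.9→0.0 °C): 80.9 × 2.05 × 10.9 = 1808 J
q2 (melt at 0 °C): 80.9 × 336.0 = 27182 J
q3 (heat water 0.0→100.0 °C): 80.9 × 4.19 × 100.0 = 33897 J
q4 (vaporize at 100 °C): 80.9 × 2265.0 = 183239 J
q5 (heat steam 100.0→132.3 °C): 80.9 × 1.95 × 32.3 = 5095 J
Total: 1808 + 27182 + 33897 + 183239 + 5095 = 251221 J = 251 kJ

q = 251 kJ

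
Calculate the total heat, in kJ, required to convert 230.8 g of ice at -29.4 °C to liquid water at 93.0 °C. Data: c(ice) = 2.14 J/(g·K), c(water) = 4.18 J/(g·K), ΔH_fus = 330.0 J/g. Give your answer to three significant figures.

q = 180 kJ

q1 (heat ice -29.4→0.0 °C): 230.8 × 2.14 × 29.4 = 14521 J
q2 (melt at 0 °C): 230.8 × 330.0 = 76164 J
q3 (heat water 0.0→93.0 °C): 230.8 × 4.18 × 93.0 = 89721 J
Total: 14521 + 76164 + 89721 = 180406 J = 180 kJ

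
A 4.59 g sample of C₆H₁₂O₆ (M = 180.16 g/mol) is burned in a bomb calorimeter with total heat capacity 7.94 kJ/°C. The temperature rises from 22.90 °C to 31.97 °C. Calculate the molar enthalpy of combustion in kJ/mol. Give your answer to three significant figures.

ΔT = 31.97 − 22.90 = 9.07 °C
q_cal = C_cal × ΔT = 7.94 × 9.07 = 72.0158 kJ
n = 4.59 / 180.16 = 0.02548 mol
q_rxn = −q_cal = -72.0158 kJ
ΔH = -72.0158 / 0.02548 = -2826 kJ/mol

ΔH = -2830 kJ/mol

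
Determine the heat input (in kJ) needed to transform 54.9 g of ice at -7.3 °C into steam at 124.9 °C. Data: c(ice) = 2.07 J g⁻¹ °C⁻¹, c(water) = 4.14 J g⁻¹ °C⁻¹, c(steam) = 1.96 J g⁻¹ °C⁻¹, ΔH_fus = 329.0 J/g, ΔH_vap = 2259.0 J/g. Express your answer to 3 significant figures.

q1 (heat ice -7.3→0.0 °C): 54.9 × 2.07 × 7.3 = 830 J
q2 (melt at 0 °C): 54.9 × 329.0 = 18062 J
q3 (heat water 0.0→100.0 °C): 54.9 × 4.14 × 100.0 = 22729 J
q4 (vaporize at 100 °C): 54.9 × 2259.0 = 124019 J
q5 (heat steam 100.0→124.9 °C): 54.9 × 1.96 × 24.9 = 2679 J
Total: 830 + 18062 + 22729 + 124019 + 2679 = 168319 J = 168 kJ

q = 168 kJ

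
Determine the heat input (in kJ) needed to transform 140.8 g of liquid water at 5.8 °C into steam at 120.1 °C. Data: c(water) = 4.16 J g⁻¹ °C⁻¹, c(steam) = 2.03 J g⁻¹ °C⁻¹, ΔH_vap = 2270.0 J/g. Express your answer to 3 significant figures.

q1 (heat water 5.8→100.0 °C): 140.8 × 4.16 × 94.2 = 55176 J
q2 (vaporize at 100 °C): 140.8 × 2270.0 = 319616 J
q3 (heat steam 100.0→120.1 °C): 140.8 × 2.03 × 20.1 = 5745 J
Total: 55176 + 319616 + 5745 = 380537 J = 381 kJ

q = 381 kJ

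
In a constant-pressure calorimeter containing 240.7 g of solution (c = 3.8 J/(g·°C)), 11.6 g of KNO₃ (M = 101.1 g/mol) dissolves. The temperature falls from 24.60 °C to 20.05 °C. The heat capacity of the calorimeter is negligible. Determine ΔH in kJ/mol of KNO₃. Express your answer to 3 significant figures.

ΔH = 36.3 kJ/mol

|ΔT| = |20.05 − 24.60| = 4.55 °C
|q_surr| = (240.7 × 3.8) × 4.55 = 914.66 × 4.55 = 4162 J
n(KNO₃) = 11.6 / 101.1 = 0.1147 mol
Temperature fell, so q_rxn = +|q_surr| = 4.162 kJ
ΔH = q_rxn / n = 36.29 kJ/mol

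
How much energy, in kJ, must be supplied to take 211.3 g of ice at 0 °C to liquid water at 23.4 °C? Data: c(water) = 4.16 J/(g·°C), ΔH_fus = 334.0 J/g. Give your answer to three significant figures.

q1 (melt at 0 °C): 211.3 × 334.0 = 70574 J
q2 (heat water 0.0→23.4 °C): 211.3 × 4.16 × 23.4 = 20569 J
Total: 70574 + 20569 = 91143 J = 91.1 kJ

q = 91.1 kJ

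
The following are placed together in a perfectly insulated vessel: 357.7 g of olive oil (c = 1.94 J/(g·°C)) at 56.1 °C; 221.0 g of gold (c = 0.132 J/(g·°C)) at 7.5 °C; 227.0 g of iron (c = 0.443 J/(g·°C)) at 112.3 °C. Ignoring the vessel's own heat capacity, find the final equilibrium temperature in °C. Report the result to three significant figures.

T_f = 61.2 °C

Σ mᵢcᵢ(T − Tᵢ) = 0  ⇒  T = Σ mᵢcᵢTᵢ / Σ mᵢcᵢ
Σ mᵢcᵢ = 357.7×1.94 + 221.0×0.132 + 227.0×0.443 = 823.671
Σ mᵢcᵢTᵢ = 693.938×56.1 + 29.172×7.5 + 100.561×112.3 = 50442
T = 50442 / 823.671 = 61.24 °C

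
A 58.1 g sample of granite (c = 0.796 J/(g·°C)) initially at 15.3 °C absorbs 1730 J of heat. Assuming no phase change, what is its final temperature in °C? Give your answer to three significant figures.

T_f = 52.7 °C

ΔT = q / (m c) = 1730 / (58.1 × 0.796) = 37.41 °C
T_f = 15.3 + 37.41 = 52.71 °C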